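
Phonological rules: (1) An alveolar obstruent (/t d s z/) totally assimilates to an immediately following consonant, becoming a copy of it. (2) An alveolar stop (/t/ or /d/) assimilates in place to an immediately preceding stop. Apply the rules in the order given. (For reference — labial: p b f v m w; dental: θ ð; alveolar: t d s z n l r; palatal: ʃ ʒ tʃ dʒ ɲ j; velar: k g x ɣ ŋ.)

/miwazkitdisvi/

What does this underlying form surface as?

Rule 1: /z/ before /k/ → [k] (total assimilation)
Rule 1: /t/ before /d/ → [d] (total assimilation)
Rule 1: /s/ before /v/ → [v] (total assimilation)
After rule 1: miwakkiddivvi
Rule 2: no segment meets the rule's conditions; no change.

[miwakkiddivvi]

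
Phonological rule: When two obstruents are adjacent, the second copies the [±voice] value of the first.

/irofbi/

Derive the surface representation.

/b/ after /f/ (voiceless) → [p]

[irofpi]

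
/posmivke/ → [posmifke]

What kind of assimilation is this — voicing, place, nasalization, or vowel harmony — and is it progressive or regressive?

voicing assimilation, regressive

/v/→[f].
Each target copies a feature from the following segment, so the direction is regressive.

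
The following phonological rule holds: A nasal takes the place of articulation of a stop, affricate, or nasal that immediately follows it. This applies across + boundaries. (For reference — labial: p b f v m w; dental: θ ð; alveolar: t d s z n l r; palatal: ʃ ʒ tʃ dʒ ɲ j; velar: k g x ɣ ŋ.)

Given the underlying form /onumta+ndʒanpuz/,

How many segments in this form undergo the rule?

/m/ before /t/ (alveolar) → [n]
/n/ before /dʒ/ (palatal) → [ɲ]
/n/ before /p/ (labial) → [m]
3 segments change.

3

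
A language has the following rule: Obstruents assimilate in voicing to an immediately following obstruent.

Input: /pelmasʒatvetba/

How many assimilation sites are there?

3

/s/ before /ʒ/ (voiced) → [z]
/t/ before /v/ (voiced) → [d]
/t/ before /b/ (voiced) → [d]
3 segments change.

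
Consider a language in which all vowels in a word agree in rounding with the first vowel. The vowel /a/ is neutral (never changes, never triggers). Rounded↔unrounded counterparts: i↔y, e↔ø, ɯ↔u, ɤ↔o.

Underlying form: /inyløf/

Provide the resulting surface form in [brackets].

[inilef]

/y/ harmonizes with /i/ ([-round]) → [i]
/ø/ harmonizes with /i/ ([-round]) → [e]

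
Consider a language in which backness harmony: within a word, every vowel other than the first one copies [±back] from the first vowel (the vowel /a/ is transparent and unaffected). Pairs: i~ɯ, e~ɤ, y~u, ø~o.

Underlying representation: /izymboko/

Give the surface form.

[izymbøkø]

/o/ harmonizes with /i/ ([-back]) → [ø]
/o/ harmonizes with /i/ ([-back]) → [ø]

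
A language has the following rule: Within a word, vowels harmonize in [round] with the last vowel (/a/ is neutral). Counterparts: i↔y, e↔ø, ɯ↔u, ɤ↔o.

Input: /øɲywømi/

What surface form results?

[eɲiwemi]

/ø/ harmonizes with /i/ ([-round]) → [e]
/y/ harmonizes with /i/ ([-round]) → [i]
/ø/ harmonizes with /i/ ([-round]) → [e]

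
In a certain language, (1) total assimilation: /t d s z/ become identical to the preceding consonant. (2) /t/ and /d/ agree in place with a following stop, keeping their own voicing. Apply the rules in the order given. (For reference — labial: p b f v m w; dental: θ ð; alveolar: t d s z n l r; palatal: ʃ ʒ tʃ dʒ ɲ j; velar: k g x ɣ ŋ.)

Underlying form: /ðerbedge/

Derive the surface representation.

[ðerbegge]

Rule 1: no segment meets the rule's conditions; no change.
After rule 1: ðerbedge
Rule 2: /d/ before /g/ (velar) → [g]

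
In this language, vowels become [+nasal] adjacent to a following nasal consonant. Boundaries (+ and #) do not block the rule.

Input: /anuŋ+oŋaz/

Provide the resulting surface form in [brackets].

/a/ before nasal /n/ → [ã]
/u/ before nasal /ŋ/ → [ũ]
/o/ before nasal /ŋ/ → [õ]

[ãnũŋ+õŋaz]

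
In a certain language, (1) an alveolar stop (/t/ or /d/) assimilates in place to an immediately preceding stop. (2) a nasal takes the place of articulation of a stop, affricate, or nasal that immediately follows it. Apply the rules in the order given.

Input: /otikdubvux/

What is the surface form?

[otikgubvux]

Rule 1: /d/ after /k/ (velar) → [g]
After rule 1: otikgubvux
Rule 2: no segment meets the rule's conditions; no change.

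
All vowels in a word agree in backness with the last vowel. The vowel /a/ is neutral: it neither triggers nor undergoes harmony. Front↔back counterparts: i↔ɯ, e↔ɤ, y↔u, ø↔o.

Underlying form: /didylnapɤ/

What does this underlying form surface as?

/i/ harmonizes with /ɤ/ ([+back]) → [ɯ]
/y/ harmonizes with /ɤ/ ([+back]) → [u]

[dɯdulnapɤ]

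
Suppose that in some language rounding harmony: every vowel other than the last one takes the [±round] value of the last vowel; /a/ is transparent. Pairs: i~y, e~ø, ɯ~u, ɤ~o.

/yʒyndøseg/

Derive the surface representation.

[iʒindeseg]

/y/ harmonizes with /e/ ([-round]) → [i]
/y/ harmonizes with /e/ ([-round]) → [i]
/ø/ harmonizes with /e/ ([-round]) → [e]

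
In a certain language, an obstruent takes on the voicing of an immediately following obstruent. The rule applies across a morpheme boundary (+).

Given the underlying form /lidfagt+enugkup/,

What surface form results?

[litfakt+enukkup]

/d/ before /f/ (voiceless) → [t]
/g/ before /t/ (voiceless) → [k]
/g/ before /k/ (voiceless) → [k]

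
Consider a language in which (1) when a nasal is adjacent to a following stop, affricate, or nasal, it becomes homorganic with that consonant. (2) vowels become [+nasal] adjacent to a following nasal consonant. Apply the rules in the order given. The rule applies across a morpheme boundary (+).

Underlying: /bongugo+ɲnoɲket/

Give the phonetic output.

Rule 1: /n/ before /g/ (velar) → [ŋ]
Rule 1: /ɲ/ before /n/ (alveolar) → [n]
Rule 1: /ɲ/ before /k/ (velar) → [ŋ]
After rule 1: boŋgugo+nnoŋket
Rule 2: /o/ before nasal /ŋ/ → [õ]
Rule 2: /o/ before nasal /n/ → [õ]
Rule 2: /o/ before nasal /ŋ/ → [õ]

[bõŋgugõ+nnõŋket]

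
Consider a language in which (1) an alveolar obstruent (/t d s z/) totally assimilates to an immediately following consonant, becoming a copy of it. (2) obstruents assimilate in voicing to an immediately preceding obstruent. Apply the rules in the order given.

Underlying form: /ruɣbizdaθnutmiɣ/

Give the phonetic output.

[ruɣbiddaθnummiɣ]

Rule 1: /z/ before /d/ → [d] (total assimilation)
Rule 1: /t/ before /m/ → [m] (total assimilation)
After rule 1: ruɣbiddaθnummiɣ
Rule 2: no segment meets the rule's conditions; no change.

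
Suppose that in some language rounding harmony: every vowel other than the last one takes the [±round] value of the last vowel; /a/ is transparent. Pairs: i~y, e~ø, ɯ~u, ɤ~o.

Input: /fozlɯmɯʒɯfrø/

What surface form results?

/ɯ/ harmonizes with /ø/ ([+round]) → [u]
/ɯ/ harmonizes with /ø/ ([+round]) → [u]
/ɯ/ harmonizes with /ø/ ([+round]) → [u]

[fozlumuʒufrø]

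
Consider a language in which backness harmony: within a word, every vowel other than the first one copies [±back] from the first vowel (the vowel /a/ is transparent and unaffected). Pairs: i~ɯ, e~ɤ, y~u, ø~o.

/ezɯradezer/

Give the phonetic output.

[eziradezer]

/ɯ/ harmonizes with /e/ ([-back]) → [i]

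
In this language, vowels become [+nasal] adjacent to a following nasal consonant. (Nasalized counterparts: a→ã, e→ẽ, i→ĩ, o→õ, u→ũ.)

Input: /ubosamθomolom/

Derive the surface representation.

/a/ before nasal /m/ → [ã]
/o/ before nasal /m/ → [õ]
/o/ before nasal /m/ → [õ]

[ubosãmθõmolõm]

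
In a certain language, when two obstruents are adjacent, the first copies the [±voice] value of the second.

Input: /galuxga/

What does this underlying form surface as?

[galuɣga]

/x/ before /g/ (voiced) → [ɣ]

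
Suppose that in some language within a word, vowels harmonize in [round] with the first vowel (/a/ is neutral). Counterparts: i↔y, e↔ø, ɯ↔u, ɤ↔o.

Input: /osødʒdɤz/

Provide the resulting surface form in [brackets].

/ɤ/ harmonizes with /o/ ([+round]) → [o]

[osødʒdoz]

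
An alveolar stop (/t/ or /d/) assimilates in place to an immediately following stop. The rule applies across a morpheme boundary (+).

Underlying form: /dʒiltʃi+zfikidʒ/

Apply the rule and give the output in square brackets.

no segment meets the rule's conditions; no change.

[dʒiltʃi+zfikidʒ]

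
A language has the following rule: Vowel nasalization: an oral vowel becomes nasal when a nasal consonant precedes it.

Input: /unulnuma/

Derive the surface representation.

/u/ after nasal /n/ → [ũ]
/u/ after nasal /n/ → [ũ]
/a/ after nasal /m/ → [ã]

[unũlnũmã]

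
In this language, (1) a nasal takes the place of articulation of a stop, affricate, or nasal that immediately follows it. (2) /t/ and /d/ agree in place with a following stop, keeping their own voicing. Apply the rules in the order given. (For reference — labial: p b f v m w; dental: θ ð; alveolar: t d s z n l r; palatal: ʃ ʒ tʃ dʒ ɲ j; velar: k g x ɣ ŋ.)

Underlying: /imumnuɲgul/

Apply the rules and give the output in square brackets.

[imunnuŋgul]

Rule 1: /m/ before /n/ (alveolar) → [n]
Rule 1: /ɲ/ before /g/ (velar) → [ŋ]
After rule 1: imunnuŋgul
Rule 2: no segment meets the rule's conditions; no change.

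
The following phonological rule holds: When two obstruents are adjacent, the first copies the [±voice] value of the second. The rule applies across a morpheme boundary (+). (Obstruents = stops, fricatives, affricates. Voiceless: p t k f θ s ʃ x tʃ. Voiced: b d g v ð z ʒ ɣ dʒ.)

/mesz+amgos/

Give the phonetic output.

[mezz+amgos]

/s/ before /z/ (voiced) → [z]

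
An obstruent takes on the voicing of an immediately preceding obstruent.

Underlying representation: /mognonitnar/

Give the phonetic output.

no segment meets the rule's conditions; no change.

[mognonitnar]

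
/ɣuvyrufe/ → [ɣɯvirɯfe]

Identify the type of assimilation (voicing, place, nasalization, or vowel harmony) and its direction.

/u/→[ɯ] /y/→[i] /u/→[ɯ].
Vowels agree with the last vowel, so the harmony is regressive.

vowel harmony, regressive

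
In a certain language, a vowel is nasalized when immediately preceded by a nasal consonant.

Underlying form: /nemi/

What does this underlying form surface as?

[nẽmĩ]

/e/ after nasal /n/ → [ẽ]
/i/ after nasal /m/ → [ĩ]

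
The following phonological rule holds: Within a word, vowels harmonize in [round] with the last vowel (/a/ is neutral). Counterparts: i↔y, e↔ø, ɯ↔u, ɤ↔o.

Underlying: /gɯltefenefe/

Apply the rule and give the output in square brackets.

[gɯltefenefe]

no segment meets the rule's conditions; no change.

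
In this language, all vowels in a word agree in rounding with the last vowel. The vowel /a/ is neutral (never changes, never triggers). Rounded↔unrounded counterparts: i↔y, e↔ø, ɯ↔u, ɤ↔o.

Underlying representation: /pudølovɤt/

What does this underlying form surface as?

[pɯdelɤvɤt]

/u/ harmonizes with /ɤ/ ([-round]) → [ɯ]
/ø/ harmonizes with /ɤ/ ([-round]) → [e]
/o/ harmonizes with /ɤ/ ([-round]) → [ɤ]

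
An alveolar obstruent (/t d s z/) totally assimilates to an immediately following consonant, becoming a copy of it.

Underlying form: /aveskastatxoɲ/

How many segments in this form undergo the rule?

/s/ before /k/ → [k] (total assimilation)
/s/ before /t/ → [t] (total assimilation)
/t/ before /x/ → [x] (total assimilation)
3 segments change.

3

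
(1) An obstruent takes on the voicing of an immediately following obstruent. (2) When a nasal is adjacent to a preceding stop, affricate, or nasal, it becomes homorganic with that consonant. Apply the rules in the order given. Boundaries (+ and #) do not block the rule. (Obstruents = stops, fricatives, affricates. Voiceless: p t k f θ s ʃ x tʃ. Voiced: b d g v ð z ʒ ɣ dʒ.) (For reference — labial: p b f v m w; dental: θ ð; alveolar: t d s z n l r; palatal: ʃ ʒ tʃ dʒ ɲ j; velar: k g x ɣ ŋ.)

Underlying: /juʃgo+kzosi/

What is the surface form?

[juʒgo+gzosi]

Rule 1: /ʃ/ before /g/ (voiced) → [ʒ]
Rule 1: /k/ before /z/ (voiced) → [g]
After rule 1: juʒgo+gzosi
Rule 2: no segment meets the rule's conditions; no change.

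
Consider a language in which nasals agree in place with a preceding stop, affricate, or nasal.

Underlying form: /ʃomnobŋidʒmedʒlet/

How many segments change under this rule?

/n/ after /m/ (labial) → [m]
/ŋ/ after /b/ (labial) → [m]
/m/ after /dʒ/ (palatal) → [ɲ]
3 segments change.

3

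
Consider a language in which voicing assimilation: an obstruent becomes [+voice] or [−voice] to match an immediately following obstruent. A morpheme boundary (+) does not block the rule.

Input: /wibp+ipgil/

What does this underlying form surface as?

[wipp+ibgil]

/b/ before /p/ (voiceless) → [p]
/p/ before /g/ (voiced) → [b]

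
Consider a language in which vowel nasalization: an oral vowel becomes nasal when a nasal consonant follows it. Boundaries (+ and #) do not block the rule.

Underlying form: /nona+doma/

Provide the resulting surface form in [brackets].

[nõna+dõma]

/o/ before nasal /n/ → [õ]
/o/ before nasal /m/ → [õ]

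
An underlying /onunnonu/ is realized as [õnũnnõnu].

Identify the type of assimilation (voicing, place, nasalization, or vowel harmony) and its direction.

/o/→[õ] /u/→[ũ] /o/→[õ].
Each target copies a feature from the following segment, so the direction is regressive.

nasalization, regressive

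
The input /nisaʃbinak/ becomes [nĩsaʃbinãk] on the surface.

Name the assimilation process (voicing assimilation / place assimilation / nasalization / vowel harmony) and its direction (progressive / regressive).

nasalization, progressive

/i/→[ĩ] /a/→[ã].
Each target copies a feature from the preceding segment, so the direction is progressive.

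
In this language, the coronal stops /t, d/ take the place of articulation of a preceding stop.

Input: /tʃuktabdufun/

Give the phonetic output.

[tʃukkabbufun]

/t/ after /k/ (velar) → [k]
/d/ after /b/ (labial) → [b]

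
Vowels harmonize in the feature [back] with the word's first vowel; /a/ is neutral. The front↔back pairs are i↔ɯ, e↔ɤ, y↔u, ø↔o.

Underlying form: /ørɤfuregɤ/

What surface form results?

[ørefyrege]

/ɤ/ harmonizes with /ø/ ([-back]) → [e]
/u/ harmonizes with /ø/ ([-back]) → [y]
/ɤ/ harmonizes with /ø/ ([-back]) → [e]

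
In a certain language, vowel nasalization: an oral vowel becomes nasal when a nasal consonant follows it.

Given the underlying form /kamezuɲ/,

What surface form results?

[kãmezũɲ]

/a/ before nasal /m/ → [ã]
/u/ before nasal /ɲ/ → [ũ]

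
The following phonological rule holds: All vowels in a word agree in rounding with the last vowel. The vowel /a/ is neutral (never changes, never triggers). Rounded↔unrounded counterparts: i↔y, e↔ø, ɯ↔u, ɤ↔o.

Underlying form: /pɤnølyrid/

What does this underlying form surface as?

[pɤnelirid]

/ø/ harmonizes with /i/ ([-round]) → [e]
/y/ harmonizes with /i/ ([-round]) → [i]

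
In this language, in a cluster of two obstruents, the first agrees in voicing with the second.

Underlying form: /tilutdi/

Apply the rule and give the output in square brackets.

[tiluddi]

/t/ before /d/ (voiced) → [d]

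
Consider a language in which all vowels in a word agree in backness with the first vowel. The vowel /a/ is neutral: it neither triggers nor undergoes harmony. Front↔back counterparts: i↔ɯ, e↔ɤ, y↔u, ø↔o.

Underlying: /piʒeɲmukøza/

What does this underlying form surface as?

/u/ harmonizes with /i/ ([-back]) → [y]

[piʒeɲmykøza]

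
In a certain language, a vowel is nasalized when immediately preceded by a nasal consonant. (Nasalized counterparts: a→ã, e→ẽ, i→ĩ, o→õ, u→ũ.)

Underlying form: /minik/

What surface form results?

/i/ after nasal /m/ → [ĩ]
/i/ after nasal /n/ → [ĩ]

[mĩnĩk]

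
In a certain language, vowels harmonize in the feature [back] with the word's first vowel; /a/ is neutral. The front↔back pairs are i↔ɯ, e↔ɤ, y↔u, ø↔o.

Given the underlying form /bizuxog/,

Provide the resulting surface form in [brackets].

[bizyxøg]

/u/ harmonizes with /i/ ([-back]) → [y]
/o/ harmonizes with /i/ ([-back]) → [ø]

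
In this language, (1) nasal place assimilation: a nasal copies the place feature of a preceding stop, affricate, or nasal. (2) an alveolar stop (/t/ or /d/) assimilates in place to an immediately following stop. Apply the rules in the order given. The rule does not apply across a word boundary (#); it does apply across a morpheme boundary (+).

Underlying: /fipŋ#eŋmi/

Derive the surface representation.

[fipm#eŋŋi]

Rule 1: /ŋ/ after /p/ (labial) → [m]
Rule 1: /m/ after /ŋ/ (velar) → [ŋ]
After rule 1: fipm#eŋŋi
Rule 2: no segment meets the rule's conditions; no change.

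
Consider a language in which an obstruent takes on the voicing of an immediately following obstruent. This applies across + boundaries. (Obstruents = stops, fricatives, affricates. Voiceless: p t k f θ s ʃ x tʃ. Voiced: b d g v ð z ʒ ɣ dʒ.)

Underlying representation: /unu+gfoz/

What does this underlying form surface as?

[unu+kfoz]

/g/ before /f/ (voiceless) → [k]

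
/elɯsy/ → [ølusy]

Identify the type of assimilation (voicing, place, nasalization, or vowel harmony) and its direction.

/e/→[ø] /ɯ/→[u].
Vowels agree with the last vowel, so the harmony is regressive.

vowel harmony, regressive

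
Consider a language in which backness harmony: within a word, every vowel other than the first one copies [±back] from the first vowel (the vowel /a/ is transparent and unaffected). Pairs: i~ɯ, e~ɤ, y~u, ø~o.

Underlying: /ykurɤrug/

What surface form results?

/u/ harmonizes with /y/ ([-back]) → [y]
/ɤ/ harmonizes with /y/ ([-back]) → [e]
/u/ harmonizes with /y/ ([-back]) → [y]

[ykyreryg]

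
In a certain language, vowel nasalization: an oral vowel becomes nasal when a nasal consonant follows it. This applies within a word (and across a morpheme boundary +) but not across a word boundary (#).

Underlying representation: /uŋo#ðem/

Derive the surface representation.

/u/ before nasal /ŋ/ → [ũ]
/e/ before nasal /m/ → [ẽ]

[ũŋo#ðẽm]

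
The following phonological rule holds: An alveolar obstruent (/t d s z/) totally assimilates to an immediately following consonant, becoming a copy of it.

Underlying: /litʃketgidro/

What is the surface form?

[litʃkeggirro]

/t/ before /g/ → [g] (total assimilation)
/d/ before /r/ → [r] (total assimilation)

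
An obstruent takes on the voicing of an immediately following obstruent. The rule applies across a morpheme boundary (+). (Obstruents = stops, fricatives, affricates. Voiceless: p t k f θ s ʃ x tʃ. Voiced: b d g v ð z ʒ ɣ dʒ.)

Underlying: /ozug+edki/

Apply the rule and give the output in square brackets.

/d/ before /k/ (voiceless) → [t]

[ozug+etki]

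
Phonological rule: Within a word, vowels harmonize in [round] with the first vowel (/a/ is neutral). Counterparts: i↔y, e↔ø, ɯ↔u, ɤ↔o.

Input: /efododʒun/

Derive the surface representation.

[efɤdɤdʒɯn]

/o/ harmonizes with /e/ ([-round]) → [ɤ]
/o/ harmonizes with /e/ ([-round]) → [ɤ]
/u/ harmonizes with /e/ ([-round]) → [ɯ]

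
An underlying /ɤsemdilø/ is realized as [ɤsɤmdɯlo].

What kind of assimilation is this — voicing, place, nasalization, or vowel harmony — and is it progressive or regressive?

vowel harmony, progressive

/e/→[ɤ] /i/→[ɯ] /ø/→[o].
Vowels agree with the first vowel, so the harmony is progressive.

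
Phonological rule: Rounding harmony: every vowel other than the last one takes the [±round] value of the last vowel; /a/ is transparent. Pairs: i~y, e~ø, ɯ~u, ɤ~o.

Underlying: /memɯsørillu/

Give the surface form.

/e/ harmonizes with /u/ ([+round]) → [ø]
/ɯ/ harmonizes with /u/ ([+round]) → [u]
/i/ harmonizes with /u/ ([+round]) → [y]

[mømusøryllu]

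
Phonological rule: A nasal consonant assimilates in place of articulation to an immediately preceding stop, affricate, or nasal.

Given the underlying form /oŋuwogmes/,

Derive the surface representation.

[oŋuwogŋes]

/m/ after /g/ (velar) → [ŋ]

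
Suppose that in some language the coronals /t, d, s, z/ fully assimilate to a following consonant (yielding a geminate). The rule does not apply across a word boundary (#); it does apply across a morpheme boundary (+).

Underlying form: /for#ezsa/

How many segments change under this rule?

/z/ before /s/ → [s] (total assimilation)
1 segment changes.

1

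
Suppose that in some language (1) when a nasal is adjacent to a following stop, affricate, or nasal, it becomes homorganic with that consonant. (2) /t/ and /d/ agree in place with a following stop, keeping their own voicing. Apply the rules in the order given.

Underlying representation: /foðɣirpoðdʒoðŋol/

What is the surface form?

Rule 1: no segment meets the rule's conditions; no change.
After rule 1: foðɣirpoðdʒoðŋol
Rule 2: no segment meets the rule's conditions; no change.

[foðɣirpoðdʒoðŋol]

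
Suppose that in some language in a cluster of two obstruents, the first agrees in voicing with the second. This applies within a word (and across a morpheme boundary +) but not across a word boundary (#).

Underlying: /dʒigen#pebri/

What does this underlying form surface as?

no segment meets the rule's conditions; no change.

[dʒigen#pebri]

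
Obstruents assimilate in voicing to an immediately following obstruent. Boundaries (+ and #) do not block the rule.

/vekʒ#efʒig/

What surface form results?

/k/ before /ʒ/ (voiced) → [g]
/f/ before /ʒ/ (voiced) → [v]

[vegʒ#evʒig]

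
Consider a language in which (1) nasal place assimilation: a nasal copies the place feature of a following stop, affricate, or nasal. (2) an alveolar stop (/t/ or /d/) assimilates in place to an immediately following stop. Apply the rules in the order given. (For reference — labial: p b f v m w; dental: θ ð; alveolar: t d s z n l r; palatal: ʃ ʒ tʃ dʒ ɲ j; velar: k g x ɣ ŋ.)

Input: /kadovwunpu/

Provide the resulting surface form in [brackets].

[kadovwumpu]

Rule 1: /n/ before /p/ (labial) → [m]
After rule 1: kadovwumpu
Rule 2: no segment meets the rule's conditions; no change.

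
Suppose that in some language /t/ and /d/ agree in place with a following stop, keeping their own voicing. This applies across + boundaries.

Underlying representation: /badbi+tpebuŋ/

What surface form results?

[babbi+ppebuŋ]

/d/ before /b/ (labial) → [b]
/t/ before /p/ (labial) → [p]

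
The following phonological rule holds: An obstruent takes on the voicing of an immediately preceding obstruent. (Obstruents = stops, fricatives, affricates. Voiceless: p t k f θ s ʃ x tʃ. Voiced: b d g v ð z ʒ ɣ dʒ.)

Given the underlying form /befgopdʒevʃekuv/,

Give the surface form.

/g/ after /f/ (voiceless) → [k]
/dʒ/ after /p/ (voiceless) → [tʃ]
/ʃ/ after /v/ (voiced) → [ʒ]

[befkoptʃevʒekuv]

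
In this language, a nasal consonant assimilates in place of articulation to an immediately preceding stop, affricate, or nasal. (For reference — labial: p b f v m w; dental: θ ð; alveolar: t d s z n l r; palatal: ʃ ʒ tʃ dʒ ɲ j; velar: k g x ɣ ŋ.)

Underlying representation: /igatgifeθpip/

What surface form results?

no segment meets the rule's conditions; no change.

[igatgifeθpip]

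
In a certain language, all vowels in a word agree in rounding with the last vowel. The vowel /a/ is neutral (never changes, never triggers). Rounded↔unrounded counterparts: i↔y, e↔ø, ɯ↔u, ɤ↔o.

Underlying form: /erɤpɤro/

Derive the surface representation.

/e/ harmonizes with /o/ ([+round]) → [ø]
/ɤ/ harmonizes with /o/ ([+round]) → [o]
/ɤ/ harmonizes with /o/ ([+round]) → [o]

[øroporo]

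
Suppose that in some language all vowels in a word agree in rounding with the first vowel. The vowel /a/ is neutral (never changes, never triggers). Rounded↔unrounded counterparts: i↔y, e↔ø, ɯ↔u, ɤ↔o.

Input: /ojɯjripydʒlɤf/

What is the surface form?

/ɯ/ harmonizes with /o/ ([+round]) → [u]
/i/ harmonizes with /o/ ([+round]) → [y]
/ɤ/ harmonizes with /o/ ([+round]) → [o]

[ojujrypydʒlof]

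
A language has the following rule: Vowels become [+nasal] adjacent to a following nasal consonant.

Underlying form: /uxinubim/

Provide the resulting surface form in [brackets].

/i/ before nasal /n/ → [ĩ]
/i/ before nasal /m/ → [ĩ]

[uxĩnubĩm]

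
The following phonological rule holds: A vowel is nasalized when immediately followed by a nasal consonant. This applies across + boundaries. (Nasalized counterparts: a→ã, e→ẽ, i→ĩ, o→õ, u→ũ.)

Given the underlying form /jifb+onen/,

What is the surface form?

/o/ before nasal /n/ → [õ]
/e/ before nasal /n/ → [ẽ]

[jifb+õnẽn]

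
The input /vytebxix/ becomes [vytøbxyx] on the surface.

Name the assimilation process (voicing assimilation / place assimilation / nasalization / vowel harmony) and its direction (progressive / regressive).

/e/→[ø] /i/→[y].
Vowels agree with the first vowel, so the harmony is progressive.

vowel harmony, progressive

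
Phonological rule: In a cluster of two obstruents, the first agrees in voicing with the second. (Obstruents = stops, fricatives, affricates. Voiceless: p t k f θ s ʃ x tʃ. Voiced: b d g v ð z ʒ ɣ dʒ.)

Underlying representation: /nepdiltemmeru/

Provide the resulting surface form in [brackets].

[nebdiltemmeru]

/p/ before /d/ (voiced) → [b]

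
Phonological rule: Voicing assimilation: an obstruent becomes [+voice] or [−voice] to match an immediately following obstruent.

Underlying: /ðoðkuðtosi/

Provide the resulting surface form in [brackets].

/ð/ before /k/ (voiceless) → [θ]
/ð/ before /t/ (voiceless) → [θ]

[ðoθkuθtosi]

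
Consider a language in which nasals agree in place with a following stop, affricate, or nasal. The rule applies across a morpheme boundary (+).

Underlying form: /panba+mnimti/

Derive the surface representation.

/n/ before /b/ (labial) → [m]
/m/ before /n/ (alveolar) → [n]
/m/ before /t/ (alveolar) → [n]

[pamba+nninti]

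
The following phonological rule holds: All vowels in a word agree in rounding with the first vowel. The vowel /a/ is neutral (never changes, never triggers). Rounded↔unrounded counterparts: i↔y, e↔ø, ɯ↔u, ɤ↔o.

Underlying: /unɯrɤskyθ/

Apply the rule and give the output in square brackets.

[unuroskyθ]

/ɯ/ harmonizes with /u/ ([+round]) → [u]
/ɤ/ harmonizes with /u/ ([+round]) → [o]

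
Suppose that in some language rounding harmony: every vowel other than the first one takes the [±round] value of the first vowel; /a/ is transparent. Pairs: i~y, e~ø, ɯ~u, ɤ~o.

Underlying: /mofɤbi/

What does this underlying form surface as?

[mofoby]

/ɤ/ harmonizes with /o/ ([+round]) → [o]
/i/ harmonizes with /o/ ([+round]) → [y]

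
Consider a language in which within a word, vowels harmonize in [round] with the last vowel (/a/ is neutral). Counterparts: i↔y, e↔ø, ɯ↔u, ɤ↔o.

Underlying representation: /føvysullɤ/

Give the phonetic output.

[fevisɯllɤ]

/ø/ harmonizes with /ɤ/ ([-round]) → [e]
/y/ harmonizes with /ɤ/ ([-round]) → [i]
/u/ harmonizes with /ɤ/ ([-round]) → [ɯ]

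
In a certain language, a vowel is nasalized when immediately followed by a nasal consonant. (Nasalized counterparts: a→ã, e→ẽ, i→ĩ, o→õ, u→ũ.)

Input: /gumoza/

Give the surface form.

[gũmoza]

/u/ before nasal /m/ → [ũ]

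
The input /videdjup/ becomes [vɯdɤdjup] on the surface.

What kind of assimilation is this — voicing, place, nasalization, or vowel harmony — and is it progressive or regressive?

vowel harmony, regressive

/i/→[ɯ] /e/→[ɤ].
Vowels agree with the last vowel, so the harmony is regressive.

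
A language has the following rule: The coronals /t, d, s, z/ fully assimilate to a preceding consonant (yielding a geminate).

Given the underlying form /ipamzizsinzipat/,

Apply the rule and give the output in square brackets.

[ipammizzinnipat]

/z/ after /m/ → [m] (total assimilation)
/s/ after /z/ → [z] (total assimilation)
/z/ after /n/ → [n] (total assimilation)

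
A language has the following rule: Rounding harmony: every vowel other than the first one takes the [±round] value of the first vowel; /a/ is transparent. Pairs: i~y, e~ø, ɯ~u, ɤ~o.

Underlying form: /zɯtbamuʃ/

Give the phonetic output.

[zɯtbamɯʃ]

/u/ harmonizes with /ɯ/ ([-round]) → [ɯ]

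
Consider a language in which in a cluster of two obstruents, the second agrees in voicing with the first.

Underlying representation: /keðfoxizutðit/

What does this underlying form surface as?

[keðvoxizutθit]

/f/ after /ð/ (voiced) → [v]
/ð/ after /t/ (voiceless) → [θ]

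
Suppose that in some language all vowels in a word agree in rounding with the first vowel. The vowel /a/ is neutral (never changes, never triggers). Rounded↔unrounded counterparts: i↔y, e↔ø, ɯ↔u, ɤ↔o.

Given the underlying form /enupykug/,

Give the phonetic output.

[enɯpikɯg]

/u/ harmonizes with /e/ ([-round]) → [ɯ]
/y/ harmonizes with /e/ ([-round]) → [i]
/u/ harmonizes with /e/ ([-round]) → [ɯ]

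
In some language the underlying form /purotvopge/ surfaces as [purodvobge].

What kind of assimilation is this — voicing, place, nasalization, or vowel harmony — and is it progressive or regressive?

voicing assimilation, regressive

/t/→[d] /p/→[b].
Each target copies a feature from the following segment, so the direction is regressive.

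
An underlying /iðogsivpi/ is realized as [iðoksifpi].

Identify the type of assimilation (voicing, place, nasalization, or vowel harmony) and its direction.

voicing assimilation, regressive

/g/→[k] /v/→[f].
Each target copies a feature from the following segment, so the direction is regressive.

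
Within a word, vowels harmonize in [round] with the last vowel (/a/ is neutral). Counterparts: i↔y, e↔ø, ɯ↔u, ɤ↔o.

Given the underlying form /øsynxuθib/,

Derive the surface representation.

[esinxɯθib]

/ø/ harmonizes with /i/ ([-round]) → [e]
/y/ harmonizes with /i/ ([-round]) → [i]
/u/ harmonizes with /i/ ([-round]) → [ɯ]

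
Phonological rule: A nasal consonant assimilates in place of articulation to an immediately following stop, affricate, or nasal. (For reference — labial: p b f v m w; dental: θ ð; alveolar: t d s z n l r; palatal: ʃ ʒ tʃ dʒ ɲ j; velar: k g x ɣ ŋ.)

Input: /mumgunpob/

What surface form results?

/m/ before /g/ (velar) → [ŋ]
/n/ before /p/ (labial) → [m]

[muŋgumpob]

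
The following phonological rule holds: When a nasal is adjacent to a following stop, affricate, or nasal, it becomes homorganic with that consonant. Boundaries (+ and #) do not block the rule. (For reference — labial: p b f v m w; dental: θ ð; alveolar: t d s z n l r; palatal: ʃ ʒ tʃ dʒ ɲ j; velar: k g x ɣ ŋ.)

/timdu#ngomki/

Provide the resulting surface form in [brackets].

[tindu#ŋgoŋki]

/m/ before /d/ (alveolar) → [n]
/n/ before /g/ (velar) → [ŋ]
/m/ before /k/ (velar) → [ŋ]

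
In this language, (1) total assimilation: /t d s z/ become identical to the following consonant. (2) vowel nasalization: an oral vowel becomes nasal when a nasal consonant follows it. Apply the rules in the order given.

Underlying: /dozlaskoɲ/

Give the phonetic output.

[dollakkõɲ]

Rule 1: /z/ before /l/ → [l] (total assimilation)
Rule 1: /s/ before /k/ → [k] (total assimilation)
After rule 1: dollakkoɲ
Rule 2: /o/ before nasal /ɲ/ → [õ]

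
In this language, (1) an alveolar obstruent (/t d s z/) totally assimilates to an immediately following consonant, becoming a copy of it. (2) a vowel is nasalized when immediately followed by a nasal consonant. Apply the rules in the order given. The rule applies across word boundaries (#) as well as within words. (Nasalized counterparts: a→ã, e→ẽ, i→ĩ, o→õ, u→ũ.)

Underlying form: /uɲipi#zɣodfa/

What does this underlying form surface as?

Rule 1: /z/ before /ɣ/ → [ɣ] (total assimilation)
Rule 1: /d/ before /f/ → [f] (total assimilation)
After rule 1: uɲipi#ɣɣoffa
Rule 2: /u/ before nasal /ɲ/ → [ũ]

[ũɲipi#ɣɣoffa]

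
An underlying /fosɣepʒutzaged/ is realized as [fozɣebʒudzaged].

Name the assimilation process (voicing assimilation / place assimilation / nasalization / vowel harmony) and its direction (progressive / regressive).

voicing assimilation, regressive

/s/→[z] /p/→[b] /t/→[d].
Each target copies a feature from the following segment, so the direction is regressive.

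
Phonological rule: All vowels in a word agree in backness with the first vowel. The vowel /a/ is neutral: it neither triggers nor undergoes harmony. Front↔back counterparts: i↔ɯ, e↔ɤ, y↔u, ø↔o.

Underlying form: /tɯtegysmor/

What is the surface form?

/e/ harmonizes with /ɯ/ ([+back]) → [ɤ]
/y/ harmonizes with /ɯ/ ([+back]) → [u]

[tɯtɤgusmor]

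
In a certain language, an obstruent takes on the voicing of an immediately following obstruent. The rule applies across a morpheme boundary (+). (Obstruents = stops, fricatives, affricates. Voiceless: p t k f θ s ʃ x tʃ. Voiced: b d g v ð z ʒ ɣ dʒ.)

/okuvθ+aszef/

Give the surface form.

/v/ before /θ/ (voiceless) → [f]
/s/ before /z/ (voiced) → [z]

[okufθ+azzef]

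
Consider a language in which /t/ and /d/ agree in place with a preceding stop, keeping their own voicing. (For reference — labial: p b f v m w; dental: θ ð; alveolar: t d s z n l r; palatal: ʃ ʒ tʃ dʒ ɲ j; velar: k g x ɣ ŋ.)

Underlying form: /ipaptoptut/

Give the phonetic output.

[ipappopput]

/t/ after /p/ (labial) → [p]
/t/ after /p/ (labial) → [p]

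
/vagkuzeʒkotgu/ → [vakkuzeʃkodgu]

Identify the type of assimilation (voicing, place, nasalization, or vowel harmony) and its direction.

/g/→[k] /ʒ/→[ʃ] /t/→[d].
Each target copies a feature from the following segment, so the direction is regressive.

voicing assimilation, regressive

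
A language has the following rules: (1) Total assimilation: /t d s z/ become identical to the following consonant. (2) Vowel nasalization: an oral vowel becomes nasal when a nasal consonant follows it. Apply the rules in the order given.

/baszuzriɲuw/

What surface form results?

[bazzurrĩɲuw]

Rule 1: /s/ before /z/ → [z] (total assimilation)
Rule 1: /z/ before /r/ → [r] (total assimilation)
After rule 1: bazzurriɲuw
Rule 2: /i/ before nasal /ɲ/ → [ĩ]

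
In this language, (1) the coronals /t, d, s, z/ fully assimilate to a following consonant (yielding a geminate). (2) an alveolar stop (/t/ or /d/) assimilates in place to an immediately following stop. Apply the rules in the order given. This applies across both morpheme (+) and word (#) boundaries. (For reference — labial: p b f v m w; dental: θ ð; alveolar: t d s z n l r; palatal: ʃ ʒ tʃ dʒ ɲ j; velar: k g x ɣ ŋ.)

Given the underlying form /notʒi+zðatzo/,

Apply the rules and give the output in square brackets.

Rule 1: /t/ before /ʒ/ → [ʒ] (total assimilation)
Rule 1: /z/ before /ð/ → [ð] (total assimilation)
Rule 1: /t/ before /z/ → [z] (total assimilation)
After rule 1: noʒʒi+ððazzo
Rule 2: no segment meets the rule's conditions; no change.

[noʒʒi+ððazzo]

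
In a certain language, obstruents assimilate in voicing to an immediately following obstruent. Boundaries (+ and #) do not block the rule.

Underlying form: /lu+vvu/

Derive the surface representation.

[lu+vvu]

no segment meets the rule's conditions; no change.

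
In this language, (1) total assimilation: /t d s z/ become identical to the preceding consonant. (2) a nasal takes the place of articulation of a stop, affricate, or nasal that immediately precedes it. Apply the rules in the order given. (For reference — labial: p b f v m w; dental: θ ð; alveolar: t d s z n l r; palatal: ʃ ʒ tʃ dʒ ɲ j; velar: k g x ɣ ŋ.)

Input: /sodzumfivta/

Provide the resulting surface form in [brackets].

Rule 1: /z/ after /d/ → [d] (total assimilation)
Rule 1: /t/ after /v/ → [v] (total assimilation)
After rule 1: soddumfivva
Rule 2: no segment meets the rule's conditions; no change.

[soddumfivva]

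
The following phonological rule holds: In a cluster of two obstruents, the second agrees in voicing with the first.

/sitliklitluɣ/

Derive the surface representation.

[sitliklitluɣ]

no segment meets the rule's conditions; no change.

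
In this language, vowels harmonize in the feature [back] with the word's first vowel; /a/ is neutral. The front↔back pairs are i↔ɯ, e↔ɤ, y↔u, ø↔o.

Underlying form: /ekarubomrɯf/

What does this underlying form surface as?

[ekarybømrif]

/u/ harmonizes with /e/ ([-back]) → [y]
/o/ harmonizes with /e/ ([-back]) → [ø]
/ɯ/ harmonizes with /e/ ([-back]) → [i]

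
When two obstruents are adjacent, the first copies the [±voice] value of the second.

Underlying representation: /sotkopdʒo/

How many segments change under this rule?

1

/p/ before /dʒ/ (voiced) → [b]
1 segment changes.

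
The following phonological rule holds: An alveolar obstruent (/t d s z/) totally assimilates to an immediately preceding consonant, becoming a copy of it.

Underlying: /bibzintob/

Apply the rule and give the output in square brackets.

/z/ after /b/ → [b] (total assimilation)
/t/ after /n/ → [n] (total assimilation)

[bibbinnob]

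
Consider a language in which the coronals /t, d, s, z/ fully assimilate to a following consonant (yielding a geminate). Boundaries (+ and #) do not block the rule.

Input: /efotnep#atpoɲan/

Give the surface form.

/t/ before /n/ → [n] (total assimilation)
/t/ before /p/ → [p] (total assimilation)

[efonnep#appoɲan]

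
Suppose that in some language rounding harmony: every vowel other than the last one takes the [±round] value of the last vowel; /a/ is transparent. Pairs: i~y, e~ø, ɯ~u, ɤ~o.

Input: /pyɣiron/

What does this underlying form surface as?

[pyɣyron]

/i/ harmonizes with /o/ ([+round]) → [y]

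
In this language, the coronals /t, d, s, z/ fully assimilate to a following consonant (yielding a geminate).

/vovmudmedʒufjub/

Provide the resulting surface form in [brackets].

[vovmummedʒufjub]

/d/ before /m/ → [m] (total assimilation)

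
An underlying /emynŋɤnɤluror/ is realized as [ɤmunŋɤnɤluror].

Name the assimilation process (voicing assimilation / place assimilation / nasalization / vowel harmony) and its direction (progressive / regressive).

/e/→[ɤ] /y/→[u].
Vowels agree with the last vowel, so the harmony is regressive.

vowel harmony, regressive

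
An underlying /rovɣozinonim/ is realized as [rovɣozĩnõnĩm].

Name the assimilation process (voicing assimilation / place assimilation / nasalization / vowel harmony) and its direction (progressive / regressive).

nasalization, regressive

/i/→[ĩ] /o/→[õ] /i/→[ĩ].
Each target copies a feature from the following segment, so the direction is regressive.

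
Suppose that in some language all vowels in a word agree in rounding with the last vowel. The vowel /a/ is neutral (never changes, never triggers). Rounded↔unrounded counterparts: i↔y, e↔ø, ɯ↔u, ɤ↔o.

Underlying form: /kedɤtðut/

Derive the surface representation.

/e/ harmonizes with /u/ ([+round]) → [ø]
/ɤ/ harmonizes with /u/ ([+round]) → [o]

[kødotðut]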